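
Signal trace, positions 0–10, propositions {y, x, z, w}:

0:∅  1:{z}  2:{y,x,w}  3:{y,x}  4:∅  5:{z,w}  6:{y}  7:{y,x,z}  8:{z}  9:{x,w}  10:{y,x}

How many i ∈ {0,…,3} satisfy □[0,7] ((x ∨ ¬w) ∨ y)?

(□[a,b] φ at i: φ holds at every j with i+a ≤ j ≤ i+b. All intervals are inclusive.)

0

Evaluate at each i in [0,3]:
  i=0: ✗ (fails at j=5)
  i=1: ✗ (fails at j=5)
  i=2: ✗ (fails at j=5)
  i=3: ✗ (fails at j=5)
Positions where it holds: {} → 0.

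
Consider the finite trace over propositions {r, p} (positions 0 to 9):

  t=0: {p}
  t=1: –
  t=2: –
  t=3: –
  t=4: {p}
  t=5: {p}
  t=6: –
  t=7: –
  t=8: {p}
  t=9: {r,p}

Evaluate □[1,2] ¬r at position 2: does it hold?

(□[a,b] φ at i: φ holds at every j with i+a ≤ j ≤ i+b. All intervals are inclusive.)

Check ¬r at every j in [3,4]:
  j=3: true
  j=4: true
All positions satisfy it → formula holds.

Yes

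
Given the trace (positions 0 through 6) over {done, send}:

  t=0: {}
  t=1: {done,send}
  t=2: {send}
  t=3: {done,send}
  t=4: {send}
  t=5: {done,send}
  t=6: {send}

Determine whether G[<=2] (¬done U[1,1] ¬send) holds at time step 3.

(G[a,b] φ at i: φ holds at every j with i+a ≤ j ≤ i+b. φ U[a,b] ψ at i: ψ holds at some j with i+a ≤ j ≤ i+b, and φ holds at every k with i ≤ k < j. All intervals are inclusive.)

Does not hold

Check (¬done U[1,1] ¬send) at every j in [3,5]:
  j=3: fails
  j=4: fails
  j=5: fails
Fails at j=3 → formula fails.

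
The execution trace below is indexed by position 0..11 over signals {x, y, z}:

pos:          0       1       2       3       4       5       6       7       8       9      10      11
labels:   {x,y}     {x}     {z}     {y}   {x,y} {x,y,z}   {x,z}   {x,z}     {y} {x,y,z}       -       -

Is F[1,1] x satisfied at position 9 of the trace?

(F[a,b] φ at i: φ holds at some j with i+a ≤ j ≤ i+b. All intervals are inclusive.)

False

Check x at each j in [10,10]:
  j=10: false
No position in the window satisfies it → formula fails.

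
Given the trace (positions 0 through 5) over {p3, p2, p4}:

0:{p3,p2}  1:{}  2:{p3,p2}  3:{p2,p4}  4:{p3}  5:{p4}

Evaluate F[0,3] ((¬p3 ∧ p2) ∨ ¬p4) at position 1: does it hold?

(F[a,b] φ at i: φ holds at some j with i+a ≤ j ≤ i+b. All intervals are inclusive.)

Check ((¬p3 ∧ p2) ∨ ¬p4) at each j in [1,4]:
  j=1: true
  j=2: true
  j=3: true
  j=4: true
Found at j=1 → formula holds.

True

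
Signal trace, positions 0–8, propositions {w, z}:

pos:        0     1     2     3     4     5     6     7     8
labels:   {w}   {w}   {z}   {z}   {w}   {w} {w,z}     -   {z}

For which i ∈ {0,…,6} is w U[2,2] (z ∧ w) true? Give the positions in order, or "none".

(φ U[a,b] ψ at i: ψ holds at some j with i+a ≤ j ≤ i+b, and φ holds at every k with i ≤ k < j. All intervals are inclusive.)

4

Evaluate at each i in [0,6]:
  i=0: ✗ (no rhs in [2,2])
  i=1: ✗ (no rhs in [3,3])
  i=2: ✗ (no rhs in [4,4])
  i=3: ✗ (no rhs in [5,5])
  i=4: ✓ (rhs at j=6; lhs holds on [4,5])
  i=5: ✗ (no rhs in [7,7])
  i=6: ✗ (no rhs in [8,8])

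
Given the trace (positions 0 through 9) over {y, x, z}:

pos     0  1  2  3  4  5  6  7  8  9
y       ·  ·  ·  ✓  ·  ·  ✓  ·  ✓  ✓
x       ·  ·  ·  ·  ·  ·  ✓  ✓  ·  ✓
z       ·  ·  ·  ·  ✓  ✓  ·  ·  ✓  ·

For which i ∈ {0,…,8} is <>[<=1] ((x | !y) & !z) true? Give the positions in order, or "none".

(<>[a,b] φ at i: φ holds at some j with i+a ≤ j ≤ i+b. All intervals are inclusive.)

0, 1, 2, 5, 6, 7, 8

Evaluate at each i in [0,8]:
  i=0: ✓ (witness j=0)
  i=1: ✓ (witness j=1)
  i=2: ✓ (witness j=2)
  i=3: ✗ (none in [3,4])
  i=4: ✗ (none in [4,5])
  i=5: ✓ (witness j=6)
  i=6: ✓ (witness j=6)
  i=7: ✓ (witness j=7)
  i=8: ✓ (witness j=9)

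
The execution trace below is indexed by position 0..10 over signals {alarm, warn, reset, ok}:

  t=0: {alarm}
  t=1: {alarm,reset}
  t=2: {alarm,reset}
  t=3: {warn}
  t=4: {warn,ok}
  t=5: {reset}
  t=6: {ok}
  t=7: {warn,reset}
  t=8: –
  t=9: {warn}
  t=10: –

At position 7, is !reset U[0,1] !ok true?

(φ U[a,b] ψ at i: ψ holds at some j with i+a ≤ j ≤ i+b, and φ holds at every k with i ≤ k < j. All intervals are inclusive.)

Yes

Need some j in [7,8] with !ok, and !reset at every k in [7,j-1].
  j=7: !ok holds; no prefix to check → satisfied.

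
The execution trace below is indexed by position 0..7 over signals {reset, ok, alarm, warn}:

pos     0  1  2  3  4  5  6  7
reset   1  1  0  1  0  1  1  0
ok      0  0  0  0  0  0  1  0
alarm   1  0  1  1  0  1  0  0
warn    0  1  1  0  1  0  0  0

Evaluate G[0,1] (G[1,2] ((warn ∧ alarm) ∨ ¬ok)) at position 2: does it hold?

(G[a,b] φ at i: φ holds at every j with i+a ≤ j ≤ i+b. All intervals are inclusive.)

Yes

Check G[1,2] ((warn ∧ alarm) ∨ ¬ok) at every j in [2,3]:
  j=2: holds on [3,4]
  j=3: holds on [4,5]
All positions satisfy it → formula holds.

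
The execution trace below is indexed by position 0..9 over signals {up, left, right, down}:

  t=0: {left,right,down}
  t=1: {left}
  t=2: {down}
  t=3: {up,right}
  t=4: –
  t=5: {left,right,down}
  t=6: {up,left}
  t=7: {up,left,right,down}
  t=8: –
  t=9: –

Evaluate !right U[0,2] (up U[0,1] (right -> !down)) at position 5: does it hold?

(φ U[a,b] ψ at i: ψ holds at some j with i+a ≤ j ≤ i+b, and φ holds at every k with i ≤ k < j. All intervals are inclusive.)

Need some j in [5,7] with (up U[0,1] (right -> !down)), and !right at every k in [5,j-1].
  j=5: (up U[0,1] (right -> !down)) — fails.
  j=6: (up U[0,1] (right -> !down)) holds, but !right fails at k=5 → not this j.
  j=7: (up U[0,1] (right -> !down)) holds, but !right fails at k=5 → not this j.
No j in the window works → until fails.

Does not hold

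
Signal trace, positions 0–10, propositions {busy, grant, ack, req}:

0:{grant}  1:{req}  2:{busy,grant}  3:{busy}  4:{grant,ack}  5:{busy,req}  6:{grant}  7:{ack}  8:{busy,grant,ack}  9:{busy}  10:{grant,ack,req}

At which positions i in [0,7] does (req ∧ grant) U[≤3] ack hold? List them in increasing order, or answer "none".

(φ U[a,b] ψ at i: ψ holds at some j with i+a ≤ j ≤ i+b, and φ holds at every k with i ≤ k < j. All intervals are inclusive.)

4, 7

Evaluate at each i in [0,7]:
  i=0: ✗ (no rhs in [0,3])
  i=1: ✗ (lhs fails at k=1 before rhs at j=4)
  i=2: ✗ (lhs fails at k=2 before rhs at j=4)
  i=3: ✗ (lhs fails at k=3 before rhs at j=4)
  i=4: ✓ (rhs at j=4)
  i=5: ✗ (lhs fails at k=5 before rhs at j=7)
  i=6: ✗ (lhs fails at k=6 before rhs at j=7)
  i=7: ✓ (rhs at j=7)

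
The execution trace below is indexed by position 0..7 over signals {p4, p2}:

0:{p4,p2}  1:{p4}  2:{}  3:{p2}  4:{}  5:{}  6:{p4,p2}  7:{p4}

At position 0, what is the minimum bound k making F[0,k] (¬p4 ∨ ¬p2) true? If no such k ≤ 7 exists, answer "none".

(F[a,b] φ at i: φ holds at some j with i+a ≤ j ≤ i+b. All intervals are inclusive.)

1

Scan j = 0,1,… for (¬p4 ∨ ¬p2):
  j=0: fails
  j=1: holds
First hit at j=1, so smallest k = 1-0 = 1.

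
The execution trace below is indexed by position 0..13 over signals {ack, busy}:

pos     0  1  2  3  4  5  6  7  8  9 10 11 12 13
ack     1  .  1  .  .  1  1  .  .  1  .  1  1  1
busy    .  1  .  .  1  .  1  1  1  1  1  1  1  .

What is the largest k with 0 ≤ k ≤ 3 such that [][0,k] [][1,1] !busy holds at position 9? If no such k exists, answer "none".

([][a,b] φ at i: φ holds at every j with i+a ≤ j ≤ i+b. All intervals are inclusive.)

[][1,1] !busy must hold from j=9 onward; find where it first fails.
  j=9: fails → no k works.

none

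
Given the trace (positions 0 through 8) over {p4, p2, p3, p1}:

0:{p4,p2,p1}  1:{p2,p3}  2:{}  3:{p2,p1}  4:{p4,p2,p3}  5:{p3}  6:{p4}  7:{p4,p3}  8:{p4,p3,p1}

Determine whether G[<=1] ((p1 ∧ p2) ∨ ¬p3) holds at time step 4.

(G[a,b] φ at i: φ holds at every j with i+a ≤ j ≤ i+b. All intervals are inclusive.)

No

Check ((p1 ∧ p2) ∨ ¬p3) at every j in [4,5]:
  j=4: false
  j=5: false
Fails at j=4 → formula fails.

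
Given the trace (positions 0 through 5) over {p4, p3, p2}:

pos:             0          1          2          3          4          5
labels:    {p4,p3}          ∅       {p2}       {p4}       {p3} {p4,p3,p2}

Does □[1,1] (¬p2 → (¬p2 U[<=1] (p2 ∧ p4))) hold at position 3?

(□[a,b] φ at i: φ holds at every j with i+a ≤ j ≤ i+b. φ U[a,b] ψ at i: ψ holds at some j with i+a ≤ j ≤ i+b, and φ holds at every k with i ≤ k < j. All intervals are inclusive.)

Check (¬p2 → (¬p2 U[<=1] (p2 ∧ p4))) at every j in [4,4]:
  j=4: antecedent true; consequent holds → ✓
All positions satisfy it → formula holds.

Yes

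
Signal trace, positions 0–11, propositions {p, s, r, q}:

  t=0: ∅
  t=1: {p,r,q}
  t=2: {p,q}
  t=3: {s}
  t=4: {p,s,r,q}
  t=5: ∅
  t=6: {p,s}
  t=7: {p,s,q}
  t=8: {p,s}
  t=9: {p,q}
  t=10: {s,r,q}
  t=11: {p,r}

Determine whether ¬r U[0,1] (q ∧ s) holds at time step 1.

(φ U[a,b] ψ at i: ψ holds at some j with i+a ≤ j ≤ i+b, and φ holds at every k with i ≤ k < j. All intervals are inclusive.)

Does not hold

Need some j in [1,2] with (q ∧ s), and ¬r at every k in [1,j-1].
  j=1: (q ∧ s) false.
  j=2: (q ∧ s) false.
No j in the window works → until fails.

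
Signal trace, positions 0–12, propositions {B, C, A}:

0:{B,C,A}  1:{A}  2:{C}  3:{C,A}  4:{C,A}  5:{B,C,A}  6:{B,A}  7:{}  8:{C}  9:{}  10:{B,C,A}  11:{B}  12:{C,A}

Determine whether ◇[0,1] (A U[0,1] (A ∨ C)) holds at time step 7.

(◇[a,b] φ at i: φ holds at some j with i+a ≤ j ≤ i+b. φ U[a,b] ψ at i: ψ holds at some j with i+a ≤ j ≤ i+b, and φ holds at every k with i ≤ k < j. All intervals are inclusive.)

Holds

Check (A U[0,1] (A ∨ C)) at each j in [7,8]:
  j=7: fails
  j=8: holds
Found at j=8 → formula holds.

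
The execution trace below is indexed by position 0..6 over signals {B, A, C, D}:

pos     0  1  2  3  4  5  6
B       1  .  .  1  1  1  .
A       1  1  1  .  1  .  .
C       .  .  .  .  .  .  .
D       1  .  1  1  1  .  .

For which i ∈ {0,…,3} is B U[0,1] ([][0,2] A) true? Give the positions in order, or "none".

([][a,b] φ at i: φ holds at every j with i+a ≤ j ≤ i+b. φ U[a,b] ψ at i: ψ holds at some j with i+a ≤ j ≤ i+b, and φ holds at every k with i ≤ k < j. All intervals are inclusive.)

Evaluate at each i in [0,3]:
  i=0: ✓ (rhs at j=0)
  i=1: ✗ (no rhs in [1,2])
  i=2: ✗ (no rhs in [2,3])
  i=3: ✗ (no rhs in [3,4])

0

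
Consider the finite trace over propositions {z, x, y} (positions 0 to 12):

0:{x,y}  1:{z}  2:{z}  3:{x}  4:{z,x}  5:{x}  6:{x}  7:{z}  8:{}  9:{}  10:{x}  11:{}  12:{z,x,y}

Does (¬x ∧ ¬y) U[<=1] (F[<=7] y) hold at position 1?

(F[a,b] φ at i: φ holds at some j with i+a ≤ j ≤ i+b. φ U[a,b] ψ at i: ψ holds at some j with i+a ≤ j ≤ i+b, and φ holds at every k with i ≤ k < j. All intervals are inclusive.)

Need some j in [1,2] with F[<=7] y, and (¬x ∧ ¬y) at every k in [1,j-1].
  j=1: F[<=7] y — fails (none in [1,8]).
  j=2: F[<=7] y — fails (none in [2,9]).
No j in the window works → until fails.

No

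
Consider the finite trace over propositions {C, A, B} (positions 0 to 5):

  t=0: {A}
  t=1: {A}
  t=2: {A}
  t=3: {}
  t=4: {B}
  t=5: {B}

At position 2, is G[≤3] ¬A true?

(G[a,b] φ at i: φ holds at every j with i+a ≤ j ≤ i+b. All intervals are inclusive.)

Does not hold

Check ¬A at every j in [2,5]:
  j=2: false
  j=3: true
  j=4: true
  j=5: true
Fails at j=2 → formula fails.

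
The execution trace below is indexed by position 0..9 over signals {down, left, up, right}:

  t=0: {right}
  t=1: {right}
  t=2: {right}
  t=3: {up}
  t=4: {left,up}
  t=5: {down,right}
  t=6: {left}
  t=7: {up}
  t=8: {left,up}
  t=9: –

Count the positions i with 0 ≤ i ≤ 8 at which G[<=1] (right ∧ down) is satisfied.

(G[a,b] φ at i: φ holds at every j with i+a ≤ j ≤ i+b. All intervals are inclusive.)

0

Evaluate at each i in [0,8]:
  i=0: ✗ (fails at j=0)
  i=1: ✗ (fails at j=1)
  i=2: ✗ (fails at j=2)
  i=3: ✗ (fails at j=3)
  i=4: ✗ (fails at j=4)
  i=5: ✗ (fails at j=6)
  i=6: ✗ (fails at j=6)
  i=7: ✗ (fails at j=7)
  i=8: ✗ (fails at j=8)
Positions where it holds: {} → 0.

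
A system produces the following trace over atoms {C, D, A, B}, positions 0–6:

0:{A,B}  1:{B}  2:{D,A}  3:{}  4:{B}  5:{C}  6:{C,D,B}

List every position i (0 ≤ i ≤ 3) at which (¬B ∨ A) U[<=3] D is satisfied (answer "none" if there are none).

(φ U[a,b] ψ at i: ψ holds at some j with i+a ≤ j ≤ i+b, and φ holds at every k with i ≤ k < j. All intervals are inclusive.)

2

Evaluate at each i in [0,3]:
  i=0: ✗ (lhs fails at k=1 before rhs at j=2)
  i=1: ✗ (lhs fails at k=1 before rhs at j=2)
  i=2: ✓ (rhs at j=2)
  i=3: ✗ (lhs fails at k=4 before rhs at j=6)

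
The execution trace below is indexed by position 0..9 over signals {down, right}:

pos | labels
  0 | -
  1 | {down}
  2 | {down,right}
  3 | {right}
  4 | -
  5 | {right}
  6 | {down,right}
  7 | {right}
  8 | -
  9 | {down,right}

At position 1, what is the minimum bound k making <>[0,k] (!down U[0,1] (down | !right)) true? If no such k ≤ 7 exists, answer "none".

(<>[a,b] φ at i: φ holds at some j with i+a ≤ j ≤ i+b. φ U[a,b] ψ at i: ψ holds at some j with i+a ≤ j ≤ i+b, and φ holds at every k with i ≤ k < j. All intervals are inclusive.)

Scan j = 1,2,… for (!down U[0,1] (down | !right)):
  j=1: holds
First hit at j=1, so smallest k = 1-1 = 0.

0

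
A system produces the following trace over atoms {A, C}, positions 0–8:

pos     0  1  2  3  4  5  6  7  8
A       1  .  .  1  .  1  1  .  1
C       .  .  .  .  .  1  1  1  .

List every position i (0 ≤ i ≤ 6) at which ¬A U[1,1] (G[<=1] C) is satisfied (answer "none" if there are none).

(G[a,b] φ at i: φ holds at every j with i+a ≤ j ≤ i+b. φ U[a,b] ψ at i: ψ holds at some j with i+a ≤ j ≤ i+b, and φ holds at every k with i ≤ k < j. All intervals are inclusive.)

4

Evaluate at each i in [0,6]:
  i=0: ✗ (no rhs in [1,1])
  i=1: ✗ (no rhs in [2,2])
  i=2: ✗ (no rhs in [3,3])
  i=3: ✗ (no rhs in [4,4])
  i=4: ✓ (rhs at j=5; lhs holds on [4,4])
  i=5: ✗ (lhs fails at k=5 before rhs at j=6)
  i=6: ✗ (no rhs in [7,7])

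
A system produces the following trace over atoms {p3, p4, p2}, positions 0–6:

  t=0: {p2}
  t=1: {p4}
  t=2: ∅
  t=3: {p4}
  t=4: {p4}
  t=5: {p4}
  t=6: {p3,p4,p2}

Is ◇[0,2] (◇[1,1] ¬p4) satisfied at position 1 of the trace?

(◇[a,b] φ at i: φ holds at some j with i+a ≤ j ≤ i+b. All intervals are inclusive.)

Check ◇[1,1] ¬p4 at each j in [1,3]:
  j=1: holds (witness at 2)
  j=2: fails (none in [3,3])
  j=3: fails (none in [4,4])
Found at j=1 → formula holds.

Yes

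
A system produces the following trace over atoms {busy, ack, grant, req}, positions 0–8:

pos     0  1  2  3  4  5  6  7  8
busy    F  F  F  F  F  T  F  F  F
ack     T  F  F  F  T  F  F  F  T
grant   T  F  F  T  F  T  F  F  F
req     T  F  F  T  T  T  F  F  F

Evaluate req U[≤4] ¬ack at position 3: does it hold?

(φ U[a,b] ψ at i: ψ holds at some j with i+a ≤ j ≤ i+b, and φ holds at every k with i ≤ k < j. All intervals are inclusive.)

Need some j in [3,7] with ¬ack, and req at every k in [3,j-1].
  j=3: ¬ack holds; no prefix to check → satisfied.

Holds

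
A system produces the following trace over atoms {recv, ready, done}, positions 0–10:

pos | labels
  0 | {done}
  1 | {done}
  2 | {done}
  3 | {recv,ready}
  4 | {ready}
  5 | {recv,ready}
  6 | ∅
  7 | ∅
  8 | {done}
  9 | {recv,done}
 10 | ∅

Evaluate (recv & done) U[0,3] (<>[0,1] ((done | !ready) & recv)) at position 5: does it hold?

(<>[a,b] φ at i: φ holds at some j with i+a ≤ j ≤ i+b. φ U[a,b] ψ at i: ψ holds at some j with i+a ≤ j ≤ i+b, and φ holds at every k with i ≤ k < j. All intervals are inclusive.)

Need some j in [5,8] with <>[0,1] ((done | !ready) & recv), and (recv & done) at every k in [5,j-1].
  j=5: <>[0,1] ((done | !ready) & recv) — fails (none in [5,6]).
  j=6: <>[0,1] ((done | !ready) & recv) — fails (none in [6,7]).
  j=7: <>[0,1] ((done | !ready) & recv) — fails (none in [7,8]).
  j=8: <>[0,1] ((done | !ready) & recv) holds, but (recv & done) fails at k=5 → not this j.
No j in the window works → until fails.

Does not hold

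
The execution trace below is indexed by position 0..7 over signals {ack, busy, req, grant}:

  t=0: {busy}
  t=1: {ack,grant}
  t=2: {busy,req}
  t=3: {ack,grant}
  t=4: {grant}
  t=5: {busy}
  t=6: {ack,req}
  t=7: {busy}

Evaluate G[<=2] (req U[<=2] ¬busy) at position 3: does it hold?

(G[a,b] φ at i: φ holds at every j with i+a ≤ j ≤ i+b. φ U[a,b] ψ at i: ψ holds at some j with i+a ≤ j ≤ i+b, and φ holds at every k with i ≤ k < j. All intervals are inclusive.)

False

Check (req U[<=2] ¬busy) at every j in [3,5]:
  j=3: holds
  j=4: holds
  j=5: fails
Fails at j=5 → formula fails.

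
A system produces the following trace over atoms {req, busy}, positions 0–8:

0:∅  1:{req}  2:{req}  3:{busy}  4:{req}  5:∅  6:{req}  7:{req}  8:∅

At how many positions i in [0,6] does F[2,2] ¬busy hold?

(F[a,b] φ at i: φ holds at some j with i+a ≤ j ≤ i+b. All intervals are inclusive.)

6

Evaluate at each i in [0,6]:
  i=0: ✓ (witness j=2)
  i=1: ✗ (none in [3,3])
  i=2: ✓ (witness j=4)
  i=3: ✓ (witness j=5)
  i=4: ✓ (witness j=6)
  i=5: ✓ (witness j=7)
  i=6: ✓ (witness j=8)
Positions where it holds: {0, 2, 3, 4, 5, 6} → 6.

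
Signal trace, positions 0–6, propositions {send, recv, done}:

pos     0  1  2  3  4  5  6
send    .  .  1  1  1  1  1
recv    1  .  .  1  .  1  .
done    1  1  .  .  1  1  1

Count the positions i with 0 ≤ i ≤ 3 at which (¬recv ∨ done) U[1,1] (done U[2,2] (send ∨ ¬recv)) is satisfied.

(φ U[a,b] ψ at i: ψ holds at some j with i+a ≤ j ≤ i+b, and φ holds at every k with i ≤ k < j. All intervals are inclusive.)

Evaluate at each i in [0,3]:
  i=0: ✗ (no rhs in [1,1])
  i=1: ✗ (no rhs in [2,2])
  i=2: ✗ (no rhs in [3,3])
  i=3: ✗ (lhs fails at k=3 before rhs at j=4)
Positions where it holds: {} → 0.

0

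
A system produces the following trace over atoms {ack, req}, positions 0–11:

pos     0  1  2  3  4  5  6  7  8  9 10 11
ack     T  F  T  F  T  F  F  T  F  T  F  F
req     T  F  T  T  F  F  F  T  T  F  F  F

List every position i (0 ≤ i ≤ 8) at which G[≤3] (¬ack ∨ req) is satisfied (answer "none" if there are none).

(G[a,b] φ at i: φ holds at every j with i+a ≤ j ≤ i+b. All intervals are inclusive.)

0, 5

Evaluate at each i in [0,8]:
  i=0: ✓ (all of [0,3])
  i=1: ✗ (fails at j=4)
  i=2: ✗ (fails at j=4)
  i=3: ✗ (fails at j=4)
  i=4: ✗ (fails at j=4)
  i=5: ✓ (all of [5,8])
  i=6: ✗ (fails at j=9)
  i=7: ✗ (fails at j=9)
  i=8: ✗ (fails at j=9)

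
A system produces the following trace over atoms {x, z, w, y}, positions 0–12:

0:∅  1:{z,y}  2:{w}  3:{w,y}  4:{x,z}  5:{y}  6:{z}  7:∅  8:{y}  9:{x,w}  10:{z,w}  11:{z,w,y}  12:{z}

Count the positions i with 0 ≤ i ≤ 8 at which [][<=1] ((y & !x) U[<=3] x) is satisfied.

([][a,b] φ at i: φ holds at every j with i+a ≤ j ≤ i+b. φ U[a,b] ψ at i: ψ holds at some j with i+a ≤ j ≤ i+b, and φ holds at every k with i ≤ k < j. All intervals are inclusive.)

Evaluate at each i in [0,8]:
  i=0: ✗ (fails at j=0)
  i=1: ✗ (fails at j=1)
  i=2: ✗ (fails at j=2)
  i=3: ✓ (all of [3,4])
  i=4: ✗ (fails at j=5)
  i=5: ✗ (fails at j=5)
  i=6: ✗ (fails at j=6)
  i=7: ✗ (fails at j=7)
  i=8: ✓ (all of [8,9])
Positions where it holds: {3, 8} → 2.

2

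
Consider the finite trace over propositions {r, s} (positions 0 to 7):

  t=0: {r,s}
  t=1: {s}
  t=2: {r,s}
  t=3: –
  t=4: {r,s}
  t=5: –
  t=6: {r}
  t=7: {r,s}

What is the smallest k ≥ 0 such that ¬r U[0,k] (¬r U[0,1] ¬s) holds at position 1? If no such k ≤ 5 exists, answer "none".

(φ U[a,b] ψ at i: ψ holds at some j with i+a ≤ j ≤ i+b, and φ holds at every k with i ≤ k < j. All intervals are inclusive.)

Need earliest j ≥ 1 with (¬r U[0,1] ¬s), and ¬r at every k in [1,j-1].
  j=1: rhs fails.
  j=2: rhs fails.
  j=3: rhs holds but lhs fails at k=2.
  j=4: rhs fails.
  j=5: rhs holds but lhs fails at k=2.
  j=6: rhs holds but lhs fails at k=2.
No witness within the range → none.

none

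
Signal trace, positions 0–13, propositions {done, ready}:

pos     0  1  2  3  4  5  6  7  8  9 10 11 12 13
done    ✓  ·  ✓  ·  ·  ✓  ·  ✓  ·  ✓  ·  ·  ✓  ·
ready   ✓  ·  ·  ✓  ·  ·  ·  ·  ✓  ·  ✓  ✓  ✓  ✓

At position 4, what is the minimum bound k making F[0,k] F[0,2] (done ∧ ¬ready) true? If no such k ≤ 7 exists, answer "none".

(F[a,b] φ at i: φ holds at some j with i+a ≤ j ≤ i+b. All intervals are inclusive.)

0

Scan j = 4,5,… for F[0,2] (done ∧ ¬ready):
  j=4: holds
First hit at j=4, so smallest k = 4-4 = 0.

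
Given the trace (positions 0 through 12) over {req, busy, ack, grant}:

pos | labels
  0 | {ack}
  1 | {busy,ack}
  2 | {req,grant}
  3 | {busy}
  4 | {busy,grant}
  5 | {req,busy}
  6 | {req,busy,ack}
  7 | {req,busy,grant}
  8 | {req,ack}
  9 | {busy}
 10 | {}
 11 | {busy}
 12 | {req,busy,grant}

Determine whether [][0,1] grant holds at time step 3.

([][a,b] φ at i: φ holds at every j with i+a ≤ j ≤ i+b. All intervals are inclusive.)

No

Check grant at every j in [3,4]:
  j=3: false
  j=4: true
Fails at j=3 → formula fails.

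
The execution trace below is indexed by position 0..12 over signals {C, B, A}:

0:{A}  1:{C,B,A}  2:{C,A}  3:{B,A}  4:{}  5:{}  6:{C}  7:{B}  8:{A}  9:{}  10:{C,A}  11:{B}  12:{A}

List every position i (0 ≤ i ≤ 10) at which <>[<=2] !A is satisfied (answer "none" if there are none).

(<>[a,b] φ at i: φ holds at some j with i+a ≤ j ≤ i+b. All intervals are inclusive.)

2, 3, 4, 5, 6, 7, 8, 9, 10

Evaluate at each i in [0,10]:
  i=0: ✗ (none in [0,2])
  i=1: ✗ (none in [1,3])
  i=2: ✓ (witness j=4)
  i=3: ✓ (witness j=4)
  i=4: ✓ (witness j=4)
  i=5: ✓ (witness j=5)
  i=6: ✓ (witness j=6)
  i=7: ✓ (witness j=7)
  i=8: ✓ (witness j=9)
  i=9: ✓ (witness j=9)
  i=10: ✓ (witness j=11)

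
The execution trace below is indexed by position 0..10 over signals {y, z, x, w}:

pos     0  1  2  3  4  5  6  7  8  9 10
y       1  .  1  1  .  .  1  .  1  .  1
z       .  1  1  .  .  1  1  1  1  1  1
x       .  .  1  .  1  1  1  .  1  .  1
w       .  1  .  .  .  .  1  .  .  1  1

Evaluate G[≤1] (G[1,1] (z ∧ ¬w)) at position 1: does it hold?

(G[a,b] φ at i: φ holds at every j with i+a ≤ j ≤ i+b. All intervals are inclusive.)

False

Check G[1,1] (z ∧ ¬w) at every j in [1,2]:
  j=1: holds on [2,2]
  j=2: fails at 3
Fails at j=2 → formula fails.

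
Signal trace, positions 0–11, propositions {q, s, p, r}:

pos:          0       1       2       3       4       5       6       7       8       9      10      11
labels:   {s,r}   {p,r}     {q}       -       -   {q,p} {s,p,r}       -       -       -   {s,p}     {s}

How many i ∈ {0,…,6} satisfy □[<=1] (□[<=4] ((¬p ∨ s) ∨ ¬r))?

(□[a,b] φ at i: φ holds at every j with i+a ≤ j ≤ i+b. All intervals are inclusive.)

5

Evaluate at each i in [0,6]:
  i=0: ✗ (fails at j=0)
  i=1: ✗ (fails at j=1)
  i=2: ✓ (all of [2,3])
  i=3: ✓ (all of [3,4])
  i=4: ✓ (all of [4,5])
  i=5: ✓ (all of [5,6])
  i=6: ✓ (all of [6,7])
Positions where it holds: {2, 3, 4, 5, 6} → 5.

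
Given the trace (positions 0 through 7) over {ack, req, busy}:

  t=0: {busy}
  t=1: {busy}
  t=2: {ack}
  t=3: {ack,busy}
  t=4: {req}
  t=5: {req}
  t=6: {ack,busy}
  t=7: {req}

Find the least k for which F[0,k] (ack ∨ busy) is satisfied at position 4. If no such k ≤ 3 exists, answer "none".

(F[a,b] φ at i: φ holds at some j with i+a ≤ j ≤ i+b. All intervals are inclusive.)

Scan j = 4,5,… for (ack ∨ busy):
  j=4: fails
  j=5: fails
  j=6: holds
First hit at j=6, so smallest k = 6-4 = 2.

2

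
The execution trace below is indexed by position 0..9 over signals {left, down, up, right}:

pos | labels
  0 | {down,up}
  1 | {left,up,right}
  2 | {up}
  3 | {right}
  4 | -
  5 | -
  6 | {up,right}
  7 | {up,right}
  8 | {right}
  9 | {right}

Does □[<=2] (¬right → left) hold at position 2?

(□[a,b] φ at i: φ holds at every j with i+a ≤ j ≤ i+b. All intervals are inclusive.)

No

Check (¬right → left) at every j in [2,4]:
  j=2: antecedent true; consequent false → ✗
  j=3: antecedent false → ✓
  j=4: antecedent true; consequent false → ✗
Fails at j=2 → formula fails.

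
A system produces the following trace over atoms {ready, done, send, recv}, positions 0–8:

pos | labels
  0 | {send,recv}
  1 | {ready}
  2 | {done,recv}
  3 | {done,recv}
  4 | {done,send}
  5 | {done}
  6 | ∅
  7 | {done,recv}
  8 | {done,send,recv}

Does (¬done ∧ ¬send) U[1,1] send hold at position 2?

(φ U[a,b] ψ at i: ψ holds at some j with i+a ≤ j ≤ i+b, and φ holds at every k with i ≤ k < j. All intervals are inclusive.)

False

Need some j in [3,3] with send, and (¬done ∧ ¬send) at every k in [2,j-1].
  j=3: send false.
No j in the window works → until fails.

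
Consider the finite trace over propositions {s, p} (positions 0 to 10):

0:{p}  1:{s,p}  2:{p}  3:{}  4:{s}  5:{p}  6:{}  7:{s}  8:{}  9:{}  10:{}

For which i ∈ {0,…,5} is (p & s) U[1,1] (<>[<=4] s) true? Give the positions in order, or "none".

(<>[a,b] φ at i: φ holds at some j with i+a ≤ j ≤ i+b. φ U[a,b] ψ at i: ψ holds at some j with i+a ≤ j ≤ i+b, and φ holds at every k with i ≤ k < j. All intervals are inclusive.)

1

Evaluate at each i in [0,5]:
  i=0: ✗ (lhs fails at k=0 before rhs at j=1)
  i=1: ✓ (rhs at j=2; lhs holds on [1,1])
  i=2: ✗ (lhs fails at k=2 before rhs at j=3)
  i=3: ✗ (lhs fails at k=3 before rhs at j=4)
  i=4: ✗ (lhs fails at k=4 before rhs at j=5)
  i=5: ✗ (lhs fails at k=5 before rhs at j=6)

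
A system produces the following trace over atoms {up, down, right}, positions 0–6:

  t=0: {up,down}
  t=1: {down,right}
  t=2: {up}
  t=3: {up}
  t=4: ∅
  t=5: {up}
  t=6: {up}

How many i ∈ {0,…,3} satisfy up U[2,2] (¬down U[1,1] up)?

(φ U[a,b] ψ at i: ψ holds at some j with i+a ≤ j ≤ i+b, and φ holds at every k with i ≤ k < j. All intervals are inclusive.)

1

Evaluate at each i in [0,3]:
  i=0: ✗ (lhs fails at k=1 before rhs at j=2)
  i=1: ✗ (no rhs in [3,3])
  i=2: ✓ (rhs at j=4; lhs holds on [2,3])
  i=3: ✗ (lhs fails at k=4 before rhs at j=5)
Positions where it holds: {2} → 1.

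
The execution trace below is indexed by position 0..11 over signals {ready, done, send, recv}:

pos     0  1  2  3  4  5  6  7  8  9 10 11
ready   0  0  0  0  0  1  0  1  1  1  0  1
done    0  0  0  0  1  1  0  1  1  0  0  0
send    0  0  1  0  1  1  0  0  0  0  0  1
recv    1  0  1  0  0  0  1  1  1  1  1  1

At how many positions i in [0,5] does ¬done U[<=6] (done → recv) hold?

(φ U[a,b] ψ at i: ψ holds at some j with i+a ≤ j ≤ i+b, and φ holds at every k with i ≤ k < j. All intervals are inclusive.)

Evaluate at each i in [0,5]:
  i=0: ✓ (rhs at j=0)
  i=1: ✓ (rhs at j=1)
  i=2: ✓ (rhs at j=2)
  i=3: ✓ (rhs at j=3)
  i=4: ✗ (lhs fails at k=4 before rhs at j=6)
  i=5: ✗ (lhs fails at k=5 before rhs at j=6)
Positions where it holds: {0, 1, 2, 3} → 4.

4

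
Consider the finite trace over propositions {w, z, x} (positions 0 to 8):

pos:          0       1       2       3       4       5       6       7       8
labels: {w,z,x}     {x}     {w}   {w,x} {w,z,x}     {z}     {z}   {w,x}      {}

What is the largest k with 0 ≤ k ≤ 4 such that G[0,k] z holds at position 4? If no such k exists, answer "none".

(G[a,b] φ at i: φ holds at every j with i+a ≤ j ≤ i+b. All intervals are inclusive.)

2

z must hold from j=4 onward; find where it first fails.
  j=4: holds
  j=5: holds
  j=6: holds
  j=7: fails
Holds on [4,6], so largest k = 2.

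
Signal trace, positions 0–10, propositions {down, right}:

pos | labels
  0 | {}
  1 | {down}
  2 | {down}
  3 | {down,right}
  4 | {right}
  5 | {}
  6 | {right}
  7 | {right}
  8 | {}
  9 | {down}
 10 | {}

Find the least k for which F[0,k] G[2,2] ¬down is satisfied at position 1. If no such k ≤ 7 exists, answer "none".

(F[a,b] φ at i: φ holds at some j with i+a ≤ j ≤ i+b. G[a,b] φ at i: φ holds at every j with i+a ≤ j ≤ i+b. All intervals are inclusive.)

1

Scan j = 1,2,… for G[2,2] ¬down:
  j=1: fails
  j=2: holds
First hit at j=2, so smallest k = 2-1 = 1.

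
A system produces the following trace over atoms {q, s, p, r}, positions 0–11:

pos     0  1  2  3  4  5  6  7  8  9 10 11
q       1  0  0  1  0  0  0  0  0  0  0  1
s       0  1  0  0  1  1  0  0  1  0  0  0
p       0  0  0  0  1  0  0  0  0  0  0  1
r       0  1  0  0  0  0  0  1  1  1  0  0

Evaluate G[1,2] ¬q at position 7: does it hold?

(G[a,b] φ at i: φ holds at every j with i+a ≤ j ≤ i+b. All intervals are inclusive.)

Holds

Check ¬q at every j in [8,9]:
  j=8: true
  j=9: true
All positions satisfy it → formula holds.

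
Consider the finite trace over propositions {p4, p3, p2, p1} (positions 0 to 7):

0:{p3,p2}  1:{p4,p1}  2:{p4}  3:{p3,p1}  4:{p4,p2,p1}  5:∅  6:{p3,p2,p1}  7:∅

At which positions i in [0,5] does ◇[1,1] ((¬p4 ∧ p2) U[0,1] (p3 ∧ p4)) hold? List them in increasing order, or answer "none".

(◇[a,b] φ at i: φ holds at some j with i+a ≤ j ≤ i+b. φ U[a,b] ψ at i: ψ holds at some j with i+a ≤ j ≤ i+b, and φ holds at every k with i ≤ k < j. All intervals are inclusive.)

none

Evaluate at each i in [0,5]:
  i=0: ✗ (none in [1,1])
  i=1: ✗ (none in [2,2])
  i=2: ✗ (none in [3,3])
  i=3: ✗ (none in [4,4])
  i=4: ✗ (none in [5,5])
  i=5: ✗ (none in [6,6])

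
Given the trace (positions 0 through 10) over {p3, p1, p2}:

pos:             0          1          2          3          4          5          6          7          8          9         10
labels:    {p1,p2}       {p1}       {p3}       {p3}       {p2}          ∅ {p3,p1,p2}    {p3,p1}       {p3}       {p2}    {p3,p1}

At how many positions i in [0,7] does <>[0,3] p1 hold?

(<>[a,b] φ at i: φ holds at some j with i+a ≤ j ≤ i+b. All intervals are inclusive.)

Evaluate at each i in [0,7]:
  i=0: ✓ (witness j=0)
  i=1: ✓ (witness j=1)
  i=2: ✗ (none in [2,5])
  i=3: ✓ (witness j=6)
  i=4: ✓ (witness j=6)
  i=5: ✓ (witness j=6)
  i=6: ✓ (witness j=6)
  i=7: ✓ (witness j=7)
Positions where it holds: {0, 1, 3, 4, 5, 6, 7} → 7.

7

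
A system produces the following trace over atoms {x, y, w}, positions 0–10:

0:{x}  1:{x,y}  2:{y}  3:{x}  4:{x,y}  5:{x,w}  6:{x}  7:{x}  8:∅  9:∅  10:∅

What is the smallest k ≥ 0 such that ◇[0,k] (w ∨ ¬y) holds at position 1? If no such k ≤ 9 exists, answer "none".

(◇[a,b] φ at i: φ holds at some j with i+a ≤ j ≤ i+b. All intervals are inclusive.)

2

Scan j = 1,2,… for (w ∨ ¬y):
  j=1: fails
  j=2: fails
  j=3: holds
First hit at j=3, so smallest k = 3-1 = 2.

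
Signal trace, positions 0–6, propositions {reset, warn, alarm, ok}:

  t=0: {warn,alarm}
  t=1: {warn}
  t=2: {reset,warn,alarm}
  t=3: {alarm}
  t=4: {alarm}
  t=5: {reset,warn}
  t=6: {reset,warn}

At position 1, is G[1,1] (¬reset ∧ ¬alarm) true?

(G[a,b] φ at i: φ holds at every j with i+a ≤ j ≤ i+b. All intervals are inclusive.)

Check (¬reset ∧ ¬alarm) at every j in [2,2]:
  j=2: false
Fails at j=2 → formula fails.

No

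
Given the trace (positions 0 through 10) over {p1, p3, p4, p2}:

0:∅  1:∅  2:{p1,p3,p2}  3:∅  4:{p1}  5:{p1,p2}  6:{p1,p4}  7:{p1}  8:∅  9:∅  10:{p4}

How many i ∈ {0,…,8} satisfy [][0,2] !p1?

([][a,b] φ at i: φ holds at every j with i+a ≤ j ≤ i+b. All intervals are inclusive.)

Evaluate at each i in [0,8]:
  i=0: ✗ (fails at j=2)
  i=1: ✗ (fails at j=2)
  i=2: ✗ (fails at j=2)
  i=3: ✗ (fails at j=4)
  i=4: ✗ (fails at j=4)
  i=5: ✗ (fails at j=5)
  i=6: ✗ (fails at j=6)
  i=7: ✗ (fails at j=7)
  i=8: ✓ (all of [8,10])
Positions where it holds: {8} → 1.

1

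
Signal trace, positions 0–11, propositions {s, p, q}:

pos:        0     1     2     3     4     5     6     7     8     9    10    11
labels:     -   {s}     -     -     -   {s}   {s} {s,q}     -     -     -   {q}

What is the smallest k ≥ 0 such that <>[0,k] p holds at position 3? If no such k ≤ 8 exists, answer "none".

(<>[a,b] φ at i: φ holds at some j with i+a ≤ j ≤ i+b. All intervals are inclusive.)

Scan j = 3,4,… for p:
  j=3: fails
  j=4: fails
  j=5: fails
  j=6: fails
  j=7: fails
  j=8: fails
  j=9: fails
  j=10: fails
  j=11: fails
No j in [3,11] satisfies it → none.

none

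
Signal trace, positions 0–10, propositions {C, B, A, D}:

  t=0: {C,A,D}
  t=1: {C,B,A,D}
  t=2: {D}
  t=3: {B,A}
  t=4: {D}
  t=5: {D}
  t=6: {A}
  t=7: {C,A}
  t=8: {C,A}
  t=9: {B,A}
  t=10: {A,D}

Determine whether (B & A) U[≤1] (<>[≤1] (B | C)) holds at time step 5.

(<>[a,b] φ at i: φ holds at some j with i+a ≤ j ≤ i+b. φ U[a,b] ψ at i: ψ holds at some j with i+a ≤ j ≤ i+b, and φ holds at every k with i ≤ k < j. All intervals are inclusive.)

Need some j in [5,6] with <>[≤1] (B | C), and (B & A) at every k in [5,j-1].
  j=5: <>[≤1] (B | C) — fails (none in [5,6]).
  j=6: <>[≤1] (B | C) holds, but (B & A) fails at k=5 → not this j.
No j in the window works → until fails.

False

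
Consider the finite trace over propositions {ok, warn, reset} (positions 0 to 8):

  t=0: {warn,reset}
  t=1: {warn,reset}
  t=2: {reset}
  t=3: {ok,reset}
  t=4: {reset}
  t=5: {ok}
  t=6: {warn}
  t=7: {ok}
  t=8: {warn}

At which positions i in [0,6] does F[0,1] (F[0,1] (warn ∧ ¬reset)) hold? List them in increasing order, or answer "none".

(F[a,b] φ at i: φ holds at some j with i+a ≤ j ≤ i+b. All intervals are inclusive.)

4, 5, 6

Evaluate at each i in [0,6]:
  i=0: ✗ (none in [0,1])
  i=1: ✗ (none in [1,2])
  i=2: ✗ (none in [2,3])
  i=3: ✗ (none in [3,4])
  i=4: ✓ (witness j=5)
  i=5: ✓ (witness j=5)
  i=6: ✓ (witness j=6)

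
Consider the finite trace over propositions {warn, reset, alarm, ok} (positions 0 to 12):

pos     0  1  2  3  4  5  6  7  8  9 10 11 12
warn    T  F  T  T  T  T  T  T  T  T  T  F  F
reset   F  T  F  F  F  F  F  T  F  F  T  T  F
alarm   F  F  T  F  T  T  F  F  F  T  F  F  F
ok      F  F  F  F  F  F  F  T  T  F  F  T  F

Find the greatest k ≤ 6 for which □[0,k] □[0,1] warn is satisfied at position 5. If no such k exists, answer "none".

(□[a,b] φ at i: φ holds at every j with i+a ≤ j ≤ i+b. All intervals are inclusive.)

4

□[0,1] warn must hold from j=5 onward; find where it first fails.
  j=5: holds
  j=6: holds
  j=7: holds
  j=8: holds
  j=9: holds
  j=10: fails
Holds on [5,9], so largest k = 4.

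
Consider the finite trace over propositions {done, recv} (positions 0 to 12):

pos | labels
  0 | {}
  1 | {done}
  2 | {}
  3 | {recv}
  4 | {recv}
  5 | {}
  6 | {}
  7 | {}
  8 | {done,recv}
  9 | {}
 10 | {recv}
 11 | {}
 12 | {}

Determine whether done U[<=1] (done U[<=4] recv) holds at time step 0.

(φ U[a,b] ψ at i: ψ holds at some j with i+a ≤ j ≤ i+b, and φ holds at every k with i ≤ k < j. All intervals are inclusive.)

No

Need some j in [0,1] with (done U[<=4] recv), and done at every k in [0,j-1].
  j=0: (done U[<=4] recv) — fails.
  j=1: (done U[<=4] recv) — fails.
No j in the window works → until fails.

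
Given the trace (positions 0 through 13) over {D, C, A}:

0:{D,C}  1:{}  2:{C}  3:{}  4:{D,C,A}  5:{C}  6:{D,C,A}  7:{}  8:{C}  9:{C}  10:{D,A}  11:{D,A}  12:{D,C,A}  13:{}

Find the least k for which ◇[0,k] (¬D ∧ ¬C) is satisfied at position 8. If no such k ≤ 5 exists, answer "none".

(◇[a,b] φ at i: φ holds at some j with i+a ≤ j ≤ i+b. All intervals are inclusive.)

Scan j = 8,9,… for (¬D ∧ ¬C):
  j=8: fails
  j=9: fails
  j=10: fails
  j=11: fails
  j=12: fails
  j=13: holds
First hit at j=13, so smallest k = 13-8 = 5.

5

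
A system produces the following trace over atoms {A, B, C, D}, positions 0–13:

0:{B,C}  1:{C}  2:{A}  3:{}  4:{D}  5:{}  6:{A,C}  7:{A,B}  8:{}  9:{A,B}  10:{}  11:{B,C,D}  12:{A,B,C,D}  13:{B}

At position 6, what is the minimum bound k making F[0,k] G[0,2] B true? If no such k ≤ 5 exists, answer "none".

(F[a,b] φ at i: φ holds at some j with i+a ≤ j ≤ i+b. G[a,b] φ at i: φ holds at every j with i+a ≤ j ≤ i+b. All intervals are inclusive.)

Scan j = 6,7,… for G[0,2] B:
  j=6: fails
  j=7: fails
  j=8: fails
  j=9: fails
  j=10: fails
  j=11: holds
First hit at j=11, so smallest k = 11-6 = 5.

5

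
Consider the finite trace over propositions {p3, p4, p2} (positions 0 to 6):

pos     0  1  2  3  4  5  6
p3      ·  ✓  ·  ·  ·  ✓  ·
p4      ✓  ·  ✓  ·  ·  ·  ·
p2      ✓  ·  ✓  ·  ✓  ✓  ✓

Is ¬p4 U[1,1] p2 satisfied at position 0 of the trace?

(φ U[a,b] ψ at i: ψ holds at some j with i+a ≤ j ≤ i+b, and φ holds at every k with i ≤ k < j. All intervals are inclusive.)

Need some j in [1,1] with p2, and ¬p4 at every k in [0,j-1].
  j=1: p2 false.
No j in the window works → until fails.

No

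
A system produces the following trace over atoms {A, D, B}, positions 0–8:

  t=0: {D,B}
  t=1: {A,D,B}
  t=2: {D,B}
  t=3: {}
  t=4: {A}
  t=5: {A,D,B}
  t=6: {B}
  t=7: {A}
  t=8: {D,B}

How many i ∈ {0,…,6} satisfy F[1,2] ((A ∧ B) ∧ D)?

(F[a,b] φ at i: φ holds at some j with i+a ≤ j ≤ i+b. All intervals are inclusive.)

Evaluate at each i in [0,6]:
  i=0: ✓ (witness j=1)
  i=1: ✗ (none in [2,3])
  i=2: ✗ (none in [3,4])
  i=3: ✓ (witness j=5)
  i=4: ✓ (witness j=5)
  i=5: ✗ (none in [6,7])
  i=6: ✗ (none in [7,8])
Positions where it holds: {0, 3, 4} → 3.

3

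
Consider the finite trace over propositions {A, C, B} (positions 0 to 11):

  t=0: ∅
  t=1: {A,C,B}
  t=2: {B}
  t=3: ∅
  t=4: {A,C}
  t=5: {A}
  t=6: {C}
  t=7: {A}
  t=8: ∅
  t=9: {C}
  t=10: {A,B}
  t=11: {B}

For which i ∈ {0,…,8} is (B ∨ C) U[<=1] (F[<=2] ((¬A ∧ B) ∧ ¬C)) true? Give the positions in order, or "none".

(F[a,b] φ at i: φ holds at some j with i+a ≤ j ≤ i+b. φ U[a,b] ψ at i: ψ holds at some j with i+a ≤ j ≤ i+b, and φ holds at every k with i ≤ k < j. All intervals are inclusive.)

0, 1, 2

Evaluate at each i in [0,8]:
  i=0: ✓ (rhs at j=0)
  i=1: ✓ (rhs at j=1)
  i=2: ✓ (rhs at j=2)
  i=3: ✗ (no rhs in [3,4])
  i=4: ✗ (no rhs in [4,5])
  i=5: ✗ (no rhs in [5,6])
  i=6: ✗ (no rhs in [6,7])
  i=7: ✗ (no rhs in [7,8])
  i=8: ✗ (lhs fails at k=8 before rhs at j=9)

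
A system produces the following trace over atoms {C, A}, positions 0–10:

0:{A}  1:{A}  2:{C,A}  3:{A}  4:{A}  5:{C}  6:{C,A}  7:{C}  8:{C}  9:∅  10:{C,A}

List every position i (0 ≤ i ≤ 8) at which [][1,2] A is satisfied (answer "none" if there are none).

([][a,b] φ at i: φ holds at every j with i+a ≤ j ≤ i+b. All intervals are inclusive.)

Evaluate at each i in [0,8]:
  i=0: ✓ (all of [1,2])
  i=1: ✓ (all of [2,3])
  i=2: ✓ (all of [3,4])
  i=3: ✗ (fails at j=5)
  i=4: ✗ (fails at j=5)
  i=5: ✗ (fails at j=7)
  i=6: ✗ (fails at j=7)
  i=7: ✗ (fails at j=8)
  i=8: ✗ (fails at j=9)

0, 1, 2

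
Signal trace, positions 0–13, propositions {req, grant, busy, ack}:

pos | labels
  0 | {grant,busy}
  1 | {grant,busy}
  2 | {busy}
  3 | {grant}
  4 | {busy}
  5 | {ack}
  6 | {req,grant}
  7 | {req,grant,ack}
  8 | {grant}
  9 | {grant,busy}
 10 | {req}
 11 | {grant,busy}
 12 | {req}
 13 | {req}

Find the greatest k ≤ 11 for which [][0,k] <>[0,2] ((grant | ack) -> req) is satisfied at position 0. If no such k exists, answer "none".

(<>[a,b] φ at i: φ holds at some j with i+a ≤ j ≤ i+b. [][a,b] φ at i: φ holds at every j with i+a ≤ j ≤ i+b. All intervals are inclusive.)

11

<>[0,2] ((grant | ack) -> req) must hold from j=0 onward; find where it first fails.
  j=0: holds
  j=1: holds
  j=2: holds
  j=3: holds
  j=4: holds
  j=5: holds
  j=6: holds
  j=7: holds
  j=8: holds
  j=9: holds
  j=10: holds
  j=11: holds
Holds through j=11; largest k = 11.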